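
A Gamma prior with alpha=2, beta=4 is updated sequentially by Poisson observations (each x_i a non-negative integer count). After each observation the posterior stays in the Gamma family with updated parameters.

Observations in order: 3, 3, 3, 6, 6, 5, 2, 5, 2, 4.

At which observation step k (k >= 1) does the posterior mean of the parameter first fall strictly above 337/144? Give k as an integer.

obs 1: x=3 → posterior Gamma(5, 5)
obs 2: x=3 → posterior Gamma(8, 6)
obs 3: x=3 → posterior Gamma(11, 7)
obs 4: x=6 → posterior Gamma(17, 8)
obs 5: x=6 → posterior Gamma(23, 9)
obs 6: x=5 → posterior Gamma(28, 10)
obs 7: x=2 → posterior Gamma(30, 11)
obs 8: x=5 → posterior Gamma(35, 12)
obs 9: x=2 → posterior Gamma(37, 13)
obs 10: x=4 → posterior Gamma(41, 14)

k = 5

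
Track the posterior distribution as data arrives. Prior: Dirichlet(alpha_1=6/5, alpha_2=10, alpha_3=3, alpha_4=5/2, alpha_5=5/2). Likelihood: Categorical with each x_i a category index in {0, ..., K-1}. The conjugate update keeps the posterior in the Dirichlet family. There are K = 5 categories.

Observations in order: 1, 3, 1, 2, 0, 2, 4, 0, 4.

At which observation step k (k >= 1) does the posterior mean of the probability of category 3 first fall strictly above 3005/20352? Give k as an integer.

obs 1: x=1 → posterior Dirichlet(6/5, 11, 3, 5/2, 5/2)
obs 2: x=3 → posterior Dirichlet(6/5, 11, 3, 7/2, 5/2)
obs 3: x=1 → posterior Dirichlet(6/5, 12, 3, 7/2, 5/2)
obs 4: x=2 → posterior Dirichlet(6/5, 12, 4, 7/2, 5/2)
obs 5: x=0 → posterior Dirichlet(11/5, 12, 4, 7/2, 5/2)
obs 6: x=2 → posterior Dirichlet(11/5, 12, 5, 7/2, 5/2)
obs 7: x=4 → posterior Dirichlet(11/5, 12, 5, 7/2, 7/2)
obs 8: x=0 → posterior Dirichlet(16/5, 12, 5, 7/2, 7/2)
obs 9: x=4 → posterior Dirichlet(16/5, 12, 5, 7/2, 9/2)

k = 2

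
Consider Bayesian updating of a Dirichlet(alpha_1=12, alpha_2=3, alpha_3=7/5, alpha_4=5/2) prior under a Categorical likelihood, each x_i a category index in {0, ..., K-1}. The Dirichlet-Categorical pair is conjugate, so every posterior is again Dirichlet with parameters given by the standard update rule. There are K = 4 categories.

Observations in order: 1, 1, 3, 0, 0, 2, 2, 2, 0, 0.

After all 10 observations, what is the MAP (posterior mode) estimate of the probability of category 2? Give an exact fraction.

34/249

obs 1: x=1 → posterior Dirichlet(12, 4, 7/5, 5/2)
obs 2: x=1 → posterior Dirichlet(12, 5, 7/5, 5/2)
obs 3: x=3 → posterior Dirichlet(12, 5, 7/5, 7/2)
obs 4: x=0 → posterior Dirichlet(13, 5, 7/5, 7/2)
obs 5: x=0 → posterior Dirichlet(14, 5, 7/5, 7/2)
obs 6: x=2 → posterior Dirichlet(14, 5, 12/5, 7/2)
obs 7: x=2 → posterior Dirichlet(14, 5, 17/5, 7/2)
obs 8: x=2 → posterior Dirichlet(14, 5, 22/5, 7/2)
obs 9: x=0 → posterior Dirichlet(15, 5, 22/5, 7/2)
obs 10: x=0 → posterior Dirichlet(16, 5, 22/5, 7/2)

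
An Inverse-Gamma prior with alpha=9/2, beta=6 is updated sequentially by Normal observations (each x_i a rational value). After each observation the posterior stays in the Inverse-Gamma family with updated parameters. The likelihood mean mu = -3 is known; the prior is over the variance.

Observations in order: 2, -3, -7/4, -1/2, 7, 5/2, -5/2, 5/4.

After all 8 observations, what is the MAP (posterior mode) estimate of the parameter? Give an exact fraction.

obs 1: x=2 → posterior Inverse-Gamma(5, 37/2)
obs 2: x=-3 → posterior Inverse-Gamma(11/2, 37/2)
obs 3: x=-7/4 → posterior Inverse-Gamma(6, 617/32)
obs 4: x=-1/2 → posterior Inverse-Gamma(13/2, 717/32)
obs 5: x=7 → posterior Inverse-Gamma(7, 2317/32)
obs 6: x=5/2 → posterior Inverse-Gamma(15/2, 2801/32)
obs 7: x=-5/2 → posterior Inverse-Gamma(8, 2805/32)
obs 8: x=5/4 → posterior Inverse-Gamma(17/2, 1547/16)

1547/152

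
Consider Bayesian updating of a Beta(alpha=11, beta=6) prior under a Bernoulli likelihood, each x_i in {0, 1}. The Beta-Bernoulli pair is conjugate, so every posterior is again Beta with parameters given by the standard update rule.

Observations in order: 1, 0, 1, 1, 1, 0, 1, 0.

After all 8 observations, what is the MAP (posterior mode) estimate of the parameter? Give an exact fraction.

15/23

obs 1: x=1 → posterior Beta(12, 6)
obs 2: x=0 → posterior Beta(12, 7)
obs 3: x=1 → posterior Beta(13, 7)
obs 4: x=1 → posterior Beta(14, 7)
obs 5: x=1 → posterior Beta(15, 7)
obs 6: x=0 → posterior Beta(15, 8)
obs 7: x=1 → posterior Beta(16, 8)
obs 8: x=0 → posterior Beta(16, 9)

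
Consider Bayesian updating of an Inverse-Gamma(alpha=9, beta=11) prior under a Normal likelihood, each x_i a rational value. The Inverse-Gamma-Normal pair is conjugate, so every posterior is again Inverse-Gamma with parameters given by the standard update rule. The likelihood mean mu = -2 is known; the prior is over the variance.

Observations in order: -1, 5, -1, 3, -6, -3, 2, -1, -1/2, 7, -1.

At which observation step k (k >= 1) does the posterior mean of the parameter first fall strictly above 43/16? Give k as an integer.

obs 1: x=-1 → posterior Inverse-Gamma(19/2, 23/2)
obs 2: x=5 → posterior Inverse-Gamma(10, 36)
obs 3: x=-1 → posterior Inverse-Gamma(21/2, 73/2)
obs 4: x=3 → posterior Inverse-Gamma(11, 49)
obs 5: x=-6 → posterior Inverse-Gamma(23/2, 57)
obs 6: x=-3 → posterior Inverse-Gamma(12, 115/2)
obs 7: x=2 → posterior Inverse-Gamma(25/2, 131/2)
obs 8: x=-1 → posterior Inverse-Gamma(13, 66)
obs 9: x=-1/2 → posterior Inverse-Gamma(27/2, 537/8)
obs 10: x=7 → posterior Inverse-Gamma(14, 861/8)
obs 11: x=-1 → posterior Inverse-Gamma(29/2, 865/8)

k = 2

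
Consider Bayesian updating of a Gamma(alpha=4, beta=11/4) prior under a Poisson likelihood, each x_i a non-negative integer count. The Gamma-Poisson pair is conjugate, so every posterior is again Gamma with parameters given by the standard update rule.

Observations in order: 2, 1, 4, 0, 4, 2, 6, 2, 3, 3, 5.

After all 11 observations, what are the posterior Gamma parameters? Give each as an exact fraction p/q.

alpha=36, beta=55/4

obs 1: x=2 → posterior Gamma(6, 15/4)
obs 2: x=1 → posterior Gamma(7, 19/4)
obs 3: x=4 → posterior Gamma(11, 23/4)
obs 4: x=0 → posterior Gamma(11, 27/4)
obs 5: x=4 → posterior Gamma(15, 31/4)
obs 6: x=2 → posterior Gamma(17, 35/4)
obs 7: x=6 → posterior Gamma(23, 39/4)
obs 8: x=2 → posterior Gamma(25, 43/4)
obs 9: x=3 → posterior Gamma(28, 47/4)
obs 10: x=3 → posterior Gamma(31, 51/4)
obs 11: x=5 → posterior Gamma(36, 55/4)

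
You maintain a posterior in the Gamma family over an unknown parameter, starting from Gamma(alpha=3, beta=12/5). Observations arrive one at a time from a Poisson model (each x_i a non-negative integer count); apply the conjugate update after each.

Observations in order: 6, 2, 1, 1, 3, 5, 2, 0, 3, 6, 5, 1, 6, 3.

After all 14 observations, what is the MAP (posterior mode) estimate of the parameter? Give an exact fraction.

115/41

obs 1: x=6 → posterior Gamma(9, 17/5)
obs 2: x=2 → posterior Gamma(11, 22/5)
obs 3: x=1 → posterior Gamma(12, 27/5)
obs 4: x=1 → posterior Gamma(13, 32/5)
obs 5: x=3 → posterior Gamma(16, 37/5)
obs 6: x=5 → posterior Gamma(21, 42/5)
obs 7: x=2 → posterior Gamma(23, 47/5)
obs 8: x=0 → posterior Gamma(23, 52/5)
obs 9: x=3 → posterior Gamma(26, 57/5)
obs 10: x=6 → posterior Gamma(32, 62/5)
obs 11: x=5 → posterior Gamma(37, 67/5)
obs 12: x=1 → posterior Gamma(38, 72/5)
obs 13: x=6 → posterior Gamma(44, 77/5)
obs 14: x=3 → posterior Gamma(47, 82/5)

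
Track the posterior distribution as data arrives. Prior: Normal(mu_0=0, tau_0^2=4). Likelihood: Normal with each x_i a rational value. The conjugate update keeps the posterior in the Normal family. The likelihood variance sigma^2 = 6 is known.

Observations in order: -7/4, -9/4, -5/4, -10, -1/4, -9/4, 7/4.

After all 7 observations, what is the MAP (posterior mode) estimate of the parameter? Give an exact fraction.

obs 1: x=-7/4 → posterior Normal(-7/10, 12/5)
obs 2: x=-9/4 → posterior Normal(-8/7, 12/7)
obs 3: x=-5/4 → posterior Normal(-7/6, 4/3)
obs 4: x=-10 → posterior Normal(-61/22, 12/11)
obs 5: x=-1/4 → posterior Normal(-31/13, 12/13)
obs 6: x=-9/4 → posterior Normal(-71/30, 4/5)
obs 7: x=7/4 → posterior Normal(-32/17, 12/17)

-32/17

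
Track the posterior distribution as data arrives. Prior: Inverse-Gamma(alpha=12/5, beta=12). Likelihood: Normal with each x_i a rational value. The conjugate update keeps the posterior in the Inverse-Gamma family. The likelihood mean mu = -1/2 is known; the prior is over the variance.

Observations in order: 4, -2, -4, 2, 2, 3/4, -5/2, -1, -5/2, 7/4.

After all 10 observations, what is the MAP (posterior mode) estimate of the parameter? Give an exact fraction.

3445/672

obs 1: x=4 → posterior Inverse-Gamma(29/10, 177/8)
obs 2: x=-2 → posterior Inverse-Gamma(17/5, 93/4)
obs 3: x=-4 → posterior Inverse-Gamma(39/10, 235/8)
obs 4: x=2 → posterior Inverse-Gamma(22/5, 65/2)
obs 5: x=2 → posterior Inverse-Gamma(49/10, 285/8)
obs 6: x=3/4 → posterior Inverse-Gamma(27/5, 1165/32)
obs 7: x=-5/2 → posterior Inverse-Gamma(59/10, 1229/32)
obs 8: x=-1 → posterior Inverse-Gamma(32/5, 1233/32)
obs 9: x=-5/2 → posterior Inverse-Gamma(69/10, 1297/32)
obs 10: x=7/4 → posterior Inverse-Gamma(37/5, 689/16)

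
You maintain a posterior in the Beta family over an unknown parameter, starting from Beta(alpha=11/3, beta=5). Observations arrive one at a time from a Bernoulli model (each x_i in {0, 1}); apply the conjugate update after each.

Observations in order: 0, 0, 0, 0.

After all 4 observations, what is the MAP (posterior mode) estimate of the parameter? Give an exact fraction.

1/4

obs 1: x=0 → posterior Beta(11/3, 6)
obs 2: x=0 → posterior Beta(11/3, 7)
obs 3: x=0 → posterior Beta(11/3, 8)
obs 4: x=0 → posterior Beta(11/3, 9)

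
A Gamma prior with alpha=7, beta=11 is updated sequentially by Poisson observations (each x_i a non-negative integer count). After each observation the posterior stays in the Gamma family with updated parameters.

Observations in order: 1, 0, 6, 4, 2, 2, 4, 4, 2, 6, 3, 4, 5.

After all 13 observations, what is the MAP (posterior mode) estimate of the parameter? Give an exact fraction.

obs 1: x=1 → posterior Gamma(8, 12)
obs 2: x=0 → posterior Gamma(8, 13)
obs 3: x=6 → posterior Gamma(14, 14)
obs 4: x=4 → posterior Gamma(18, 15)
obs 5: x=2 → posterior Gamma(20, 16)
obs 6: x=2 → posterior Gamma(22, 17)
obs 7: x=4 → posterior Gamma(26, 18)
obs 8: x=4 → posterior Gamma(30, 19)
obs 9: x=2 → posterior Gamma(32, 20)
obs 10: x=6 → posterior Gamma(38, 21)
obs 11: x=3 → posterior Gamma(41, 22)
obs 12: x=4 → posterior Gamma(45, 23)
obs 13: x=5 → posterior Gamma(50, 24)

49/24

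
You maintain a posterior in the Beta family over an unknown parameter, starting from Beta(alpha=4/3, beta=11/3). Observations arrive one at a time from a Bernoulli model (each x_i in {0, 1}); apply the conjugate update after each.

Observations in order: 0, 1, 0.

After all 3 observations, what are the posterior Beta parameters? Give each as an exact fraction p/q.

obs 1: x=0 → posterior Beta(4/3, 14/3)
obs 2: x=1 → posterior Beta(7/3, 14/3)
obs 3: x=0 → posterior Beta(7/3, 17/3)

alpha=7/3, beta=17/3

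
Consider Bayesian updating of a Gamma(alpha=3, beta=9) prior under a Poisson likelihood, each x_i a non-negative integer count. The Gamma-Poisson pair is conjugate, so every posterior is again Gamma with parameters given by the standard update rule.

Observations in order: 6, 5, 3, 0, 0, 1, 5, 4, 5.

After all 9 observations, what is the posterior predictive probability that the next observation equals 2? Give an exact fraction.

7786711528443240241346342374551267393404928/30034640110980377619945846078500632729311721

obs 1: x=6 → posterior Gamma(9, 10)
obs 2: x=5 → posterior Gamma(14, 11)
obs 3: x=3 → posterior Gamma(17, 12)
obs 4: x=0 → posterior Gamma(17, 13)
obs 5: x=0 → posterior Gamma(17, 14)
obs 6: x=1 → posterior Gamma(18, 15)
obs 7: x=5 → posterior Gamma(23, 16)
obs 8: x=4 → posterior Gamma(27, 17)
obs 9: x=5 → posterior Gamma(32, 18)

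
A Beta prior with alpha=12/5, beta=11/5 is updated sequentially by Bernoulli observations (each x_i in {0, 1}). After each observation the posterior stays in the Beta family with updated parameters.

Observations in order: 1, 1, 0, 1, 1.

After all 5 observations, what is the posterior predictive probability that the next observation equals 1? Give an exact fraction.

2/3

obs 1: x=1 → posterior Beta(17/5, 11/5)
obs 2: x=1 → posterior Beta(22/5, 11/5)
obs 3: x=0 → posterior Beta(22/5, 16/5)
obs 4: x=1 → posterior Beta(27/5, 16/5)
obs 5: x=1 → posterior Beta(32/5, 16/5)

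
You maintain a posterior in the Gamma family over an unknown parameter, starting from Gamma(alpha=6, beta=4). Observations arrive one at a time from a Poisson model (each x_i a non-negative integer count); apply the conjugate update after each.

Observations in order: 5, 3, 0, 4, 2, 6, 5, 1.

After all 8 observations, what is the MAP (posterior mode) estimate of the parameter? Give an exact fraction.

31/12

obs 1: x=5 → posterior Gamma(11, 5)
obs 2: x=3 → posterior Gamma(14, 6)
obs 3: x=0 → posterior Gamma(14, 7)
obs 4: x=4 → posterior Gamma(18, 8)
obs 5: x=2 → posterior Gamma(20, 9)
obs 6: x=6 → posterior Gamma(26, 10)
obs 7: x=5 → posterior Gamma(31, 11)
obs 8: x=1 → posterior Gamma(32, 12)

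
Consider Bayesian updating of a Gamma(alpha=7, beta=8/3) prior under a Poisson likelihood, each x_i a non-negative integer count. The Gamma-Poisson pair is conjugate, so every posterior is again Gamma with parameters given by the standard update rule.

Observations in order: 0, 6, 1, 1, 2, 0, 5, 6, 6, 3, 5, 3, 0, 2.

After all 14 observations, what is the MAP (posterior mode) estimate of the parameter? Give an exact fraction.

69/25

obs 1: x=0 → posterior Gamma(7, 11/3)
obs 2: x=6 → posterior Gamma(13, 14/3)
obs 3: x=1 → posterior Gamma(14, 17/3)
obs 4: x=1 → posterior Gamma(15, 20/3)
obs 5: x=2 → posterior Gamma(17, 23/3)
obs 6: x=0 → posterior Gamma(17, 26/3)
obs 7: x=5 → posterior Gamma(22, 29/3)
obs 8: x=6 → posterior Gamma(28, 32/3)
obs 9: x=6 → posterior Gamma(34, 35/3)
obs 10: x=3 → posterior Gamma(37, 38/3)
obs 11: x=5 → posterior Gamma(42, 41/3)
obs 12: x=3 → posterior Gamma(45, 44/3)
obs 13: x=0 → posterior Gamma(45, 47/3)
obs 14: x=2 → posterior Gamma(47, 50/3)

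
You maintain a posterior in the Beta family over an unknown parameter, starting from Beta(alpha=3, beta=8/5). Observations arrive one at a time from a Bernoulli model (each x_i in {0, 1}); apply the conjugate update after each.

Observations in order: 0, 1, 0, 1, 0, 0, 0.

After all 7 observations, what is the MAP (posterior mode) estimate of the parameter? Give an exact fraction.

5/12

obs 1: x=0 → posterior Beta(3, 13/5)
obs 2: x=1 → posterior Beta(4, 13/5)
obs 3: x=0 → posterior Beta(4, 18/5)
obs 4: x=1 → posterior Beta(5, 18/5)
obs 5: x=0 → posterior Beta(5, 23/5)
obs 6: x=0 → posterior Beta(5, 28/5)
obs 7: x=0 → posterior Beta(5, 33/5)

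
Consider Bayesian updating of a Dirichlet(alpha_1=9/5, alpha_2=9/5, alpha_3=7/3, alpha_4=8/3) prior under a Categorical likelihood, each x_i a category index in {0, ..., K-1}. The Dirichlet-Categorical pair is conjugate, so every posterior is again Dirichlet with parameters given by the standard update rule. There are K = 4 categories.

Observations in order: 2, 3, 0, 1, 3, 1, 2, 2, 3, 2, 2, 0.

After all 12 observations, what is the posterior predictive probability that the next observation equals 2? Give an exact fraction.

110/309

obs 1: x=2 → posterior Dirichlet(9/5, 9/5, 10/3, 8/3)
obs 2: x=3 → posterior Dirichlet(9/5, 9/5, 10/3, 11/3)
obs 3: x=0 → posterior Dirichlet(14/5, 9/5, 10/3, 11/3)
obs 4: x=1 → posterior Dirichlet(14/5, 14/5, 10/3, 11/3)
obs 5: x=3 → posterior Dirichlet(14/5, 14/5, 10/3, 14/3)
obs 6: x=1 → posterior Dirichlet(14/5, 19/5, 10/3, 14/3)
obs 7: x=2 → posterior Dirichlet(14/5, 19/5, 13/3, 14/3)
obs 8: x=2 → posterior Dirichlet(14/5, 19/5, 16/3, 14/3)
obs 9: x=3 → posterior Dirichlet(14/5, 19/5, 16/3, 17/3)
obs 10: x=2 → posterior Dirichlet(14/5, 19/5, 19/3, 17/3)
obs 11: x=2 → posterior Dirichlet(14/5, 19/5, 22/3, 17/3)
obs 12: x=0 → posterior Dirichlet(19/5, 19/5, 22/3, 17/3)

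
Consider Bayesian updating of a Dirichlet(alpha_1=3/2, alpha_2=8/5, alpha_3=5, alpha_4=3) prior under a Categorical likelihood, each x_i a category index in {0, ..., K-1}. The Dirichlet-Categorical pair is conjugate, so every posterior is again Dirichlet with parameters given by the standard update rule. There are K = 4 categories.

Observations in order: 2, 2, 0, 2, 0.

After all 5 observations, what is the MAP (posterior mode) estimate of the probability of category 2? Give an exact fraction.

70/121

obs 1: x=2 → posterior Dirichlet(3/2, 8/5, 6, 3)
obs 2: x=2 → posterior Dirichlet(3/2, 8/5, 7, 3)
obs 3: x=0 → posterior Dirichlet(5/2, 8/5, 7, 3)
obs 4: x=2 → posterior Dirichlet(5/2, 8/5, 8, 3)
obs 5: x=0 → posterior Dirichlet(7/2, 8/5, 8, 3)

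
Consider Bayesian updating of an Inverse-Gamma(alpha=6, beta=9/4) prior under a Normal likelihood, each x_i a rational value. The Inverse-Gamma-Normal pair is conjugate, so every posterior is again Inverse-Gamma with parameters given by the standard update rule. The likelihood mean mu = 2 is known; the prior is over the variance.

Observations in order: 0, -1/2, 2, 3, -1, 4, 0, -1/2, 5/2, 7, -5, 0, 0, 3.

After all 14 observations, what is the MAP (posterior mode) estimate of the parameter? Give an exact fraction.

489/112

obs 1: x=0 → posterior Inverse-Gamma(13/2, 17/4)
obs 2: x=-1/2 → posterior Inverse-Gamma(7, 59/8)
obs 3: x=2 → posterior Inverse-Gamma(15/2, 59/8)
obs 4: x=3 → posterior Inverse-Gamma(8, 63/8)
obs 5: x=-1 → posterior Inverse-Gamma(17/2, 99/8)
obs 6: x=4 → posterior Inverse-Gamma(9, 115/8)
obs 7: x=0 → posterior Inverse-Gamma(19/2, 131/8)
obs 8: x=-1/2 → posterior Inverse-Gamma(10, 39/2)
obs 9: x=5/2 → posterior Inverse-Gamma(21/2, 157/8)
obs 10: x=7 → posterior Inverse-Gamma(11, 257/8)
obs 11: x=-5 → posterior Inverse-Gamma(23/2, 453/8)
obs 12: x=0 → posterior Inverse-Gamma(12, 469/8)
obs 13: x=0 → posterior Inverse-Gamma(25/2, 485/8)
obs 14: x=3 → posterior Inverse-Gamma(13, 489/8)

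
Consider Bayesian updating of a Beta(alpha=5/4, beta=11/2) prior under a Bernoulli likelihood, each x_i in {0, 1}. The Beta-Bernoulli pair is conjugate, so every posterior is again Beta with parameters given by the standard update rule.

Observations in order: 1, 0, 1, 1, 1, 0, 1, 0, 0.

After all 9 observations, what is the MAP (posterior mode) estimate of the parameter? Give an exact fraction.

obs 1: x=1 → posterior Beta(9/4, 11/2)
obs 2: x=0 → posterior Beta(9/4, 13/2)
obs 3: x=1 → posterior Beta(13/4, 13/2)
obs 4: x=1 → posterior Beta(17/4, 13/2)
obs 5: x=1 → posterior Beta(21/4, 13/2)
obs 6: x=0 → posterior Beta(21/4, 15/2)
obs 7: x=1 → posterior Beta(25/4, 15/2)
obs 8: x=0 → posterior Beta(25/4, 17/2)
obs 9: x=0 → posterior Beta(25/4, 19/2)

21/55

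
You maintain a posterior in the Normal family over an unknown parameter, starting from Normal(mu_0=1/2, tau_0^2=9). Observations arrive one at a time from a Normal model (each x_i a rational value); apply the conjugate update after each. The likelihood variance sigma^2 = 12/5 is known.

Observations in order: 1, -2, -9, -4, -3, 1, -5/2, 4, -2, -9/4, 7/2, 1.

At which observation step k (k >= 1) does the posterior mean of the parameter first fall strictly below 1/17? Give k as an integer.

k = 2

obs 1: x=1 → posterior Normal(17/19, 36/19)
obs 2: x=-2 → posterior Normal(-13/34, 18/17)
obs 3: x=-9 → posterior Normal(-148/49, 36/49)
obs 4: x=-4 → posterior Normal(-13/4, 9/16)
obs 5: x=-3 → posterior Normal(-253/79, 36/79)
obs 6: x=1 → posterior Normal(-119/47, 18/47)
obs 7: x=-5/2 → posterior Normal(-551/218, 36/109)
obs 8: x=4 → posterior Normal(-431/248, 9/31)
obs 9: x=-2 → posterior Normal(-491/278, 36/139)
obs 10: x=-9/4 → posterior Normal(-1117/616, 18/77)
obs 11: x=7/2 → posterior Normal(-907/676, 36/169)
obs 12: x=1 → posterior Normal(-847/736, 9/46)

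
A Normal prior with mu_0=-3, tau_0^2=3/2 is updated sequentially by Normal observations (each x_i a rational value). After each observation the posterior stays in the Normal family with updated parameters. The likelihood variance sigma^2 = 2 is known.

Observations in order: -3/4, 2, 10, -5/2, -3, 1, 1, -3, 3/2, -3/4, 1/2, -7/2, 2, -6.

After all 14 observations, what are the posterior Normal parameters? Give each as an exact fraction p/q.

mu_0=-33/92, tau_0^2=3/23

obs 1: x=-3/4 → posterior Normal(-57/28, 6/7)
obs 2: x=2 → posterior Normal(-33/40, 3/5)
obs 3: x=10 → posterior Normal(87/52, 6/13)
obs 4: x=-5/2 → posterior Normal(57/64, 3/8)
obs 5: x=-3 → posterior Normal(21/76, 6/19)
obs 6: x=1 → posterior Normal(3/8, 3/11)
obs 7: x=1 → posterior Normal(9/20, 6/25)
obs 8: x=-3 → posterior Normal(9/112, 3/14)
obs 9: x=3/2 → posterior Normal(27/124, 6/31)
obs 10: x=-3/4 → posterior Normal(9/68, 3/17)
obs 11: x=1/2 → posterior Normal(6/37, 6/37)
obs 12: x=-7/2 → posterior Normal(-9/80, 3/20)
obs 13: x=2 → posterior Normal(3/86, 6/43)
obs 14: x=-6 → posterior Normal(-33/92, 3/23)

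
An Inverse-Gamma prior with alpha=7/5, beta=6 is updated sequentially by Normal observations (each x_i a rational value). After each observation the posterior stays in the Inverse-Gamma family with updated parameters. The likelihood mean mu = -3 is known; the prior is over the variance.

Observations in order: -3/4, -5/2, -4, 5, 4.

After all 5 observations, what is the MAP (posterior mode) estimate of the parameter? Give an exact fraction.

obs 1: x=-3/4 → posterior Inverse-Gamma(19/10, 273/32)
obs 2: x=-5/2 → posterior Inverse-Gamma(12/5, 277/32)
obs 3: x=-4 → posterior Inverse-Gamma(29/10, 293/32)
obs 4: x=5 → posterior Inverse-Gamma(17/5, 1317/32)
obs 5: x=4 → posterior Inverse-Gamma(39/10, 2101/32)

10505/784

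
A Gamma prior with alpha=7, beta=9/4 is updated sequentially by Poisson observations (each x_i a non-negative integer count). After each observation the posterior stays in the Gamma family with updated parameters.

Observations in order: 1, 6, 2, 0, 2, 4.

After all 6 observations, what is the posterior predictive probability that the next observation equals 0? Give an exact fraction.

obs 1: x=1 → posterior Gamma(8, 13/4)
obs 2: x=6 → posterior Gamma(14, 17/4)
obs 3: x=2 → posterior Gamma(16, 21/4)
obs 4: x=0 → posterior Gamma(16, 25/4)
obs 5: x=2 → posterior Gamma(18, 29/4)
obs 6: x=4 → posterior Gamma(22, 33/4)

2554504530844906743628446504951489/31654680139659126296833481434130569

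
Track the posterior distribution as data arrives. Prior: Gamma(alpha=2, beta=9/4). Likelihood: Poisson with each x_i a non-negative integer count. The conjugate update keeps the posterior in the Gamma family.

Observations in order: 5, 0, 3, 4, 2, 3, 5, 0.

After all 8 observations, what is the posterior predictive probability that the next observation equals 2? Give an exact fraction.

obs 1: x=5 → posterior Gamma(7, 13/4)
obs 2: x=0 → posterior Gamma(7, 17/4)
obs 3: x=3 → posterior Gamma(10, 21/4)
obs 4: x=4 → posterior Gamma(14, 25/4)
obs 5: x=2 → posterior Gamma(16, 29/4)
obs 6: x=3 → posterior Gamma(19, 33/4)
obs 7: x=5 → posterior Gamma(24, 37/4)
obs 8: x=0 → posterior Gamma(24, 41/4)

32583110050222013579098311734138760867904/128370163624021873850270926952362060546875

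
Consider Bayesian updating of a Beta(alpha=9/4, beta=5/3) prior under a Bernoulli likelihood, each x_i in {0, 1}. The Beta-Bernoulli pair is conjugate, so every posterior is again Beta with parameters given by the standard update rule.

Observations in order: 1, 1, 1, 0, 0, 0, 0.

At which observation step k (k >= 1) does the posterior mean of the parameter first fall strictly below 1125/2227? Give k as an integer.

k = 7

obs 1: x=1 → posterior Beta(13/4, 5/3)
obs 2: x=1 → posterior Beta(17/4, 5/3)
obs 3: x=1 → posterior Beta(21/4, 5/3)
obs 4: x=0 → posterior Beta(21/4, 8/3)
obs 5: x=0 → posterior Beta(21/4, 11/3)
obs 6: x=0 → posterior Beta(21/4, 14/3)
obs 7: x=0 → posterior Beta(21/4, 17/3)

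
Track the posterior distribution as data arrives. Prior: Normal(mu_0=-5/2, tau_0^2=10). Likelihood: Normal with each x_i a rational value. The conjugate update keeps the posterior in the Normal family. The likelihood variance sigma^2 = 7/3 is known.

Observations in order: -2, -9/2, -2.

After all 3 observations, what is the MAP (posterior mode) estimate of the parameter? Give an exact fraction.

obs 1: x=-2 → posterior Normal(-155/74, 70/37)
obs 2: x=-9/2 → posterior Normal(-425/134, 70/67)
obs 3: x=-2 → posterior Normal(-545/194, 70/97)

-545/194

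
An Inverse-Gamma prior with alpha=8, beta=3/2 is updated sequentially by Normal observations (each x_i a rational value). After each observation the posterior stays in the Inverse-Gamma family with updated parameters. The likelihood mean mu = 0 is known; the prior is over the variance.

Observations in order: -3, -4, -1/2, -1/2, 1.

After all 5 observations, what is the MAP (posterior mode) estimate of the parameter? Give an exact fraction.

obs 1: x=-3 → posterior Inverse-Gamma(17/2, 6)
obs 2: x=-4 → posterior Inverse-Gamma(9, 14)
obs 3: x=-1/2 → posterior Inverse-Gamma(19/2, 113/8)
obs 4: x=-1/2 → posterior Inverse-Gamma(10, 57/4)
obs 5: x=1 → posterior Inverse-Gamma(21/2, 59/4)

59/46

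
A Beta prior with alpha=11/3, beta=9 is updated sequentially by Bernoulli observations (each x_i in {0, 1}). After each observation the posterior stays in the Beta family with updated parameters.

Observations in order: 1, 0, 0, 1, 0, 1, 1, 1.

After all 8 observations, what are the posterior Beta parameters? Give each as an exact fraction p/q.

obs 1: x=1 → posterior Beta(14/3, 9)
obs 2: x=0 → posterior Beta(14/3, 10)
obs 3: x=0 → posterior Beta(14/3, 11)
obs 4: x=1 → posterior Beta(17/3, 11)
obs 5: x=0 → posterior Beta(17/3, 12)
obs 6: x=1 → posterior Beta(20/3, 12)
obs 7: x=1 → posterior Beta(23/3, 12)
obs 8: x=1 → posterior Beta(26/3, 12)

alpha=26/3, beta=12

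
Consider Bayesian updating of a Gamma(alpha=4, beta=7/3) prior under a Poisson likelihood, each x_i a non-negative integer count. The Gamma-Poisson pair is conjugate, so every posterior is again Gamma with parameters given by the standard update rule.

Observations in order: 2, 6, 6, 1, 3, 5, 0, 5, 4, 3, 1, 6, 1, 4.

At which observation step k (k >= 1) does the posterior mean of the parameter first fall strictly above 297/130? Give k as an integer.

obs 1: x=2 → posterior Gamma(6, 10/3)
obs 2: x=6 → posterior Gamma(12, 13/3)
obs 3: x=6 → posterior Gamma(18, 16/3)
obs 4: x=1 → posterior Gamma(19, 19/3)
obs 5: x=3 → posterior Gamma(22, 22/3)
obs 6: x=5 → posterior Gamma(27, 25/3)
obs 7: x=0 → posterior Gamma(27, 28/3)
obs 8: x=5 → posterior Gamma(32, 31/3)
obs 9: x=4 → posterior Gamma(36, 34/3)
obs 10: x=3 → posterior Gamma(39, 37/3)
obs 11: x=1 → posterior Gamma(40, 40/3)
obs 12: x=6 → posterior Gamma(46, 43/3)
obs 13: x=1 → posterior Gamma(47, 46/3)
obs 14: x=4 → posterior Gamma(51, 49/3)

k = 2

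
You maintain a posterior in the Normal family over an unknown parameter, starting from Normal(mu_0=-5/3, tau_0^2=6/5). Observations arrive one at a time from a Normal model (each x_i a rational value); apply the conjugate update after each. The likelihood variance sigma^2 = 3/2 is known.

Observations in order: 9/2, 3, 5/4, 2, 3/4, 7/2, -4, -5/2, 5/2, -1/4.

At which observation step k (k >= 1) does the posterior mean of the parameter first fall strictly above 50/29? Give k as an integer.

k = 6

obs 1: x=9/2 → posterior Normal(29/27, 2/3)
obs 2: x=3 → posterior Normal(5/3, 6/13)
obs 3: x=5/4 → posterior Normal(80/51, 6/17)
obs 4: x=2 → posterior Normal(104/63, 2/7)
obs 5: x=3/4 → posterior Normal(113/75, 6/25)
obs 6: x=7/2 → posterior Normal(155/87, 6/29)
obs 7: x=-4 → posterior Normal(107/99, 2/11)
obs 8: x=-5/2 → posterior Normal(77/111, 6/37)
obs 9: x=5/2 → posterior Normal(107/123, 6/41)
obs 10: x=-1/4 → posterior Normal(104/135, 2/15)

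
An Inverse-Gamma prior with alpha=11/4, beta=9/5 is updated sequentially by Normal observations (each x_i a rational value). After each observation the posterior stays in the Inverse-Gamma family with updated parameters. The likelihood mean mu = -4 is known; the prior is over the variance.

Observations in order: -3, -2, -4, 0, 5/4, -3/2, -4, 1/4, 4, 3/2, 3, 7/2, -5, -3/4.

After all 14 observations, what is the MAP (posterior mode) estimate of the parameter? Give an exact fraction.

obs 1: x=-3 → posterior Inverse-Gamma(13/4, 23/10)
obs 2: x=-2 → posterior Inverse-Gamma(15/4, 43/10)
obs 3: x=-4 → posterior Inverse-Gamma(17/4, 43/10)
obs 4: x=0 → posterior Inverse-Gamma(19/4, 123/10)
obs 5: x=5/4 → posterior Inverse-Gamma(21/4, 4173/160)
obs 6: x=-3/2 → posterior Inverse-Gamma(23/4, 4673/160)
obs 7: x=-4 → posterior Inverse-Gamma(25/4, 4673/160)
obs 8: x=1/4 → posterior Inverse-Gamma(27/4, 3059/80)
obs 9: x=4 → posterior Inverse-Gamma(29/4, 5619/80)
obs 10: x=3/2 → posterior Inverse-Gamma(31/4, 6829/80)
obs 11: x=3 → posterior Inverse-Gamma(33/4, 8789/80)
obs 12: x=7/2 → posterior Inverse-Gamma(35/4, 11039/80)
obs 13: x=-5 → posterior Inverse-Gamma(37/4, 11079/80)
obs 14: x=-3/4 → posterior Inverse-Gamma(39/4, 23003/160)

23003/1720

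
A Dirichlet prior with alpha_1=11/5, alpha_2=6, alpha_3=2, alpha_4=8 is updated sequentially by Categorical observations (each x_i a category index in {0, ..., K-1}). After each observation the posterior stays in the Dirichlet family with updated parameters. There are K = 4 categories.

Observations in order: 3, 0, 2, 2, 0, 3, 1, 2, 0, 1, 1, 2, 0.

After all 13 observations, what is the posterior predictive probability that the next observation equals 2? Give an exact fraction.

5/26

obs 1: x=3 → posterior Dirichlet(11/5, 6, 2, 9)
obs 2: x=0 → posterior Dirichlet(16/5, 6, 2, 9)
obs 3: x=2 → posterior Dirichlet(16/5, 6, 3, 9)
obs 4: x=2 → posterior Dirichlet(16/5, 6, 4, 9)
obs 5: x=0 → posterior Dirichlet(21/5, 6, 4, 9)
obs 6: x=3 → posterior Dirichlet(21/5, 6, 4, 10)
obs 7: x=1 → posterior Dirichlet(21/5, 7, 4, 10)
obs 8: x=2 → posterior Dirichlet(21/5, 7, 5, 10)
obs 9: x=0 → posterior Dirichlet(26/5, 7, 5, 10)
obs 10: x=1 → posterior Dirichlet(26/5, 8, 5, 10)
obs 11: x=1 → posterior Dirichlet(26/5, 9, 5, 10)
obs 12: x=2 → posterior Dirichlet(26/5, 9, 6, 10)
obs 13: x=0 → posterior Dirichlet(31/5, 9, 6, 10)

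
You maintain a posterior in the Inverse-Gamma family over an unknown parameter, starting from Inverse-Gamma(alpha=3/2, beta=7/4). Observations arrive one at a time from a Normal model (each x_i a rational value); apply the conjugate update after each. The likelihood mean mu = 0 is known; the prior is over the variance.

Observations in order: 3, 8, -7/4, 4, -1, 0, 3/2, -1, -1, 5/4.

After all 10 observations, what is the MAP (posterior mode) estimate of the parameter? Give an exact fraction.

obs 1: x=3 → posterior Inverse-Gamma(2, 25/4)
obs 2: x=8 → posterior Inverse-Gamma(5/2, 153/4)
obs 3: x=-7/4 → posterior Inverse-Gamma(3, 1273/32)
obs 4: x=4 → posterior Inverse-Gamma(7/2, 1529/32)
obs 5: x=-1 → posterior Inverse-Gamma(4, 1545/32)
obs 6: x=0 → posterior Inverse-Gamma(9/2, 1545/32)
obs 7: x=3/2 → posterior Inverse-Gamma(5, 1581/32)
obs 8: x=-1 → posterior Inverse-Gamma(11/2, 1597/32)
obs 9: x=-1 → posterior Inverse-Gamma(6, 1613/32)
obs 10: x=5/4 → posterior Inverse-Gamma(13/2, 819/16)

273/40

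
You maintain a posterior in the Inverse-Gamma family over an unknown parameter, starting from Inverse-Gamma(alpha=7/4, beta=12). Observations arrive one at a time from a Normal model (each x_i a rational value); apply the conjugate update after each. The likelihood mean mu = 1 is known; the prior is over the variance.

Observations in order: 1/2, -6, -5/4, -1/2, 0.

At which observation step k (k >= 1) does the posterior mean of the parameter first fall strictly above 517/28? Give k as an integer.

obs 1: x=1/2 → posterior Inverse-Gamma(9/4, 97/8)
obs 2: x=-6 → posterior Inverse-Gamma(11/4, 293/8)
obs 3: x=-5/4 → posterior Inverse-Gamma(13/4, 1253/32)
obs 4: x=-1/2 → posterior Inverse-Gamma(15/4, 1289/32)
obs 5: x=0 → posterior Inverse-Gamma(17/4, 1305/32)

k = 2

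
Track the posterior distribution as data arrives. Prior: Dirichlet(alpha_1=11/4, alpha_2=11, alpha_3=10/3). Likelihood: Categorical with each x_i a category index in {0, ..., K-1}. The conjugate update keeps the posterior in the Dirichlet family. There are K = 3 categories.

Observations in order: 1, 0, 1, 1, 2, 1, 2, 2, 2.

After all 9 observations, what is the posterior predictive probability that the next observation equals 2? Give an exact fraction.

88/313

obs 1: x=1 → posterior Dirichlet(11/4, 12, 10/3)
obs 2: x=0 → posterior Dirichlet(15/4, 12, 10/3)
obs 3: x=1 → posterior Dirichlet(15/4, 13, 10/3)
obs 4: x=1 → posterior Dirichlet(15/4, 14, 10/3)
obs 5: x=2 → posterior Dirichlet(15/4, 14, 13/3)
obs 6: x=1 → posterior Dirichlet(15/4, 15, 13/3)
obs 7: x=2 → posterior Dirichlet(15/4, 15, 16/3)
obs 8: x=2 → posterior Dirichlet(15/4, 15, 19/3)
obs 9: x=2 → posterior Dirichlet(15/4, 15, 22/3)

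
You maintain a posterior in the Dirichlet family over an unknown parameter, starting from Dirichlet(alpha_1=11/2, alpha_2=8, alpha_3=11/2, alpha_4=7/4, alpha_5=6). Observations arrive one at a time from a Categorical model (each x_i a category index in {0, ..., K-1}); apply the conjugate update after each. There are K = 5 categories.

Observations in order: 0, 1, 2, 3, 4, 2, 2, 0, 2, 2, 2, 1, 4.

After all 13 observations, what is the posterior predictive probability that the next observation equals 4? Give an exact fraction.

32/159

obs 1: x=0 → posterior Dirichlet(13/2, 8, 11/2, 7/4, 6)
obs 2: x=1 → posterior Dirichlet(13/2, 9, 11/2, 7/4, 6)
obs 3: x=2 → posterior Dirichlet(13/2, 9, 13/2, 7/4, 6)
obs 4: x=3 → posterior Dirichlet(13/2, 9, 13/2, 11/4, 6)
obs 5: x=4 → posterior Dirichlet(13/2, 9, 13/2, 11/4, 7)
obs 6: x=2 → posterior Dirichlet(13/2, 9, 15/2, 11/4, 7)
obs 7: x=2 → posterior Dirichlet(13/2, 9, 17/2, 11/4, 7)
obs 8: x=0 → posterior Dirichlet(15/2, 9, 17/2, 11/4, 7)
obs 9: x=2 → posterior Dirichlet(15/2, 9, 19/2, 11/4, 7)
obs 10: x=2 → posterior Dirichlet(15/2, 9, 21/2, 11/4, 7)
obs 11: x=2 → posterior Dirichlet(15/2, 9, 23/2, 11/4, 7)
obs 12: x=1 → posterior Dirichlet(15/2, 10, 23/2, 11/4, 7)
obs 13: x=4 → posterior Dirichlet(15/2, 10, 23/2, 11/4, 8)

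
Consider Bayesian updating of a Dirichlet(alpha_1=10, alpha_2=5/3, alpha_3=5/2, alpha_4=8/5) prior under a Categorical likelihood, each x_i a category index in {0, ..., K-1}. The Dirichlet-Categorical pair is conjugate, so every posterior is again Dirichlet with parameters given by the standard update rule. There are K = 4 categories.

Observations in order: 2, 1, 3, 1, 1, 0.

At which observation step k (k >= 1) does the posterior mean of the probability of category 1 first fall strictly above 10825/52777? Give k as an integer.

k = 5

obs 1: x=2 → posterior Dirichlet(10, 5/3, 7/2, 8/5)
obs 2: x=1 → posterior Dirichlet(10, 8/3, 7/2, 8/5)
obs 3: x=3 → posterior Dirichlet(10, 8/3, 7/2, 13/5)
obs 4: x=1 → posterior Dirichlet(10, 11/3, 7/2, 13/5)
obs 5: x=1 → posterior Dirichlet(10, 14/3, 7/2, 13/5)
obs 6: x=0 → posterior Dirichlet(11, 14/3, 7/2, 13/5)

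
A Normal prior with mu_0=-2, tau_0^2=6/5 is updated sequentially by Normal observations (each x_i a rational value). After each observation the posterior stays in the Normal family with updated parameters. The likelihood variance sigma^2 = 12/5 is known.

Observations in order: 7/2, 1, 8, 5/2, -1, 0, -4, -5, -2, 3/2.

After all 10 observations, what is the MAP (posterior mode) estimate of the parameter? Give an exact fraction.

1/24

obs 1: x=7/2 → posterior Normal(-1/6, 4/5)
obs 2: x=1 → posterior Normal(1/8, 3/5)
obs 3: x=8 → posterior Normal(17/10, 12/25)
obs 4: x=5/2 → posterior Normal(11/6, 2/5)
obs 5: x=-1 → posterior Normal(10/7, 12/35)
obs 6: x=0 → posterior Normal(5/4, 3/10)
obs 7: x=-4 → posterior Normal(2/3, 4/15)
obs 8: x=-5 → posterior Normal(1/10, 6/25)
obs 9: x=-2 → posterior Normal(-1/11, 12/55)
obs 10: x=3/2 → posterior Normal(1/24, 1/5)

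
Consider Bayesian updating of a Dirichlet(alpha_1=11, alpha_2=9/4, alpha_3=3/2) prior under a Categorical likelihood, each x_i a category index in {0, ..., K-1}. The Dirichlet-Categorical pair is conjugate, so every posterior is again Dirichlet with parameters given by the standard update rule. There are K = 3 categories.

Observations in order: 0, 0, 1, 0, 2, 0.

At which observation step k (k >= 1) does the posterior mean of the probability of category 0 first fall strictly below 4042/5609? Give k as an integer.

obs 1: x=0 → posterior Dirichlet(12, 9/4, 3/2)
obs 2: x=0 → posterior Dirichlet(13, 9/4, 3/2)
obs 3: x=1 → posterior Dirichlet(13, 13/4, 3/2)
obs 4: x=0 → posterior Dirichlet(14, 13/4, 3/2)
obs 5: x=2 → posterior Dirichlet(14, 13/4, 5/2)
obs 6: x=0 → posterior Dirichlet(15, 13/4, 5/2)

k = 5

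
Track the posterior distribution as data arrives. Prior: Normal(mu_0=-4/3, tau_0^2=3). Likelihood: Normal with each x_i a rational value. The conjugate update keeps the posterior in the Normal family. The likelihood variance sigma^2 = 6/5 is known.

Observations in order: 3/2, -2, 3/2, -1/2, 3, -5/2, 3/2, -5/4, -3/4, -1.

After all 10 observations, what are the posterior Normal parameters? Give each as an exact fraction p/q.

obs 1: x=3/2 → posterior Normal(29/42, 6/7)
obs 2: x=-2 → posterior Normal(-31/72, 1/2)
obs 3: x=3/2 → posterior Normal(7/51, 6/17)
obs 4: x=-1/2 → posterior Normal(-1/132, 3/11)
obs 5: x=3 → posterior Normal(89/162, 2/9)
obs 6: x=-5/2 → posterior Normal(7/96, 3/16)
obs 7: x=3/2 → posterior Normal(59/222, 6/37)
obs 8: x=-5/4 → posterior Normal(43/504, 1/7)
obs 9: x=-3/4 → posterior Normal(-1/282, 6/47)
obs 10: x=-1 → posterior Normal(-31/312, 3/26)

mu_0=-31/312, tau_0^2=3/26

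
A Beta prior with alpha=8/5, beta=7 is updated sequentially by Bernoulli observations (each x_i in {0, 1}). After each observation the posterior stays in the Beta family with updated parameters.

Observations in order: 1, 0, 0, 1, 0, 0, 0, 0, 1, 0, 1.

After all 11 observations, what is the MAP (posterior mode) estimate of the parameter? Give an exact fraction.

obs 1: x=1 → posterior Beta(13/5, 7)
obs 2: x=0 → posterior Beta(13/5, 8)
obs 3: x=0 → posterior Beta(13/5, 9)
obs 4: x=1 → posterior Beta(18/5, 9)
obs 5: x=0 → posterior Beta(18/5, 10)
obs 6: x=0 → posterior Beta(18/5, 11)
obs 7: x=0 → posterior Beta(18/5, 12)
obs 8: x=0 → posterior Beta(18/5, 13)
obs 9: x=1 → posterior Beta(23/5, 13)
obs 10: x=0 → posterior Beta(23/5, 14)
obs 11: x=1 → posterior Beta(28/5, 14)

23/88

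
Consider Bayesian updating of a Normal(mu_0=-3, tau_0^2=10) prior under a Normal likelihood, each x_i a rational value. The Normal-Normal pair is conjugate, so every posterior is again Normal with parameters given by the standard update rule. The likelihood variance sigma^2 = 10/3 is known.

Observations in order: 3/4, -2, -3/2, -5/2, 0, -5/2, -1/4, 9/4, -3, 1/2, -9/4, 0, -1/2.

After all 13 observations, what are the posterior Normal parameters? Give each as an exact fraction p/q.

mu_0=-9/10, tau_0^2=1/4

obs 1: x=3/4 → posterior Normal(-3/16, 5/2)
obs 2: x=-2 → posterior Normal(-27/28, 10/7)
obs 3: x=-3/2 → posterior Normal(-9/8, 1)
obs 4: x=-5/2 → posterior Normal(-75/52, 10/13)
obs 5: x=0 → posterior Normal(-75/64, 5/8)
obs 6: x=-5/2 → posterior Normal(-105/76, 10/19)
obs 7: x=-1/4 → posterior Normal(-27/22, 5/11)
obs 8: x=9/4 → posterior Normal(-81/100, 2/5)
obs 9: x=-3 → posterior Normal(-117/112, 5/14)
obs 10: x=1/2 → posterior Normal(-111/124, 10/31)
obs 11: x=-9/4 → posterior Normal(-69/68, 5/17)
obs 12: x=0 → posterior Normal(-69/74, 10/37)
obs 13: x=-1/2 → posterior Normal(-9/10, 1/4)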